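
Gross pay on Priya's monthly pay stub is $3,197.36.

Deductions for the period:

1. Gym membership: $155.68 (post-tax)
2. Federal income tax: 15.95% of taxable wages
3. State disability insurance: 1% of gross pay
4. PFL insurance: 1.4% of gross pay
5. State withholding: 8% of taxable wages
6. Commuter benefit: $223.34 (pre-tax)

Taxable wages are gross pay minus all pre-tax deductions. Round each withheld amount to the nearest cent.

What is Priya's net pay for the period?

Commuter benefit: $223.34
Taxable wages = $3,197.36 − $223.34 = $2,974.02
Federal income tax: $2,974.02 × 0.1595 = $474.36
State withholding: $2,974.02 × 0.08 = $237.92
State disability insurance: $3,197.36 × 0.01 = $31.97
PFL insurance: $3,197.36 × 0.014 = $44.76
Gym membership: $155.68
Total deductions = $223.34 + $474.36 + $237.92 + $31.97 + $44.76 + $155.68 = $1,168.03
Net pay = $3,197.36 − $1,168.03 = $2,029.33

$2,029.33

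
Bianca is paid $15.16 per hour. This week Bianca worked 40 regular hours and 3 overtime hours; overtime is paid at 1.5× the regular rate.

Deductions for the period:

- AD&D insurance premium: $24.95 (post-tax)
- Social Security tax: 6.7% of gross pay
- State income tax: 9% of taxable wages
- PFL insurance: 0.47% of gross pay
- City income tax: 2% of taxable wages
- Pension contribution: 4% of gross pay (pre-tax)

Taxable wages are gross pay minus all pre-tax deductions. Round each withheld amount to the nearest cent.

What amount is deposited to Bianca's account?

$503.08

Regular pay: 40 × $15.16 = $606.40
Overtime pay: 3 × $15.16 × 1.5 = $68.22
Gross pay = $606.40 + $68.22 = $674.62
Pension contribution: $674.62 × 0.04 = $26.98
Taxable wages = $674.62 − $26.98 = $647.64
City income tax: $647.64 × 0.02 = $12.95
State income tax: $647.64 × 0.09 = $58.29
PFL insurance: $674.62 × 0.0047 = $3.17
Social Security tax: $674.62 × 0.067 = $45.20
AD&D insurance premium: $24.95
Total deductions = $26.98 + $12.95 + $58.29 + $3.17 + $45.20 + $24.95 = $171.54
Net pay = $674.62 − $171.54 = $503.08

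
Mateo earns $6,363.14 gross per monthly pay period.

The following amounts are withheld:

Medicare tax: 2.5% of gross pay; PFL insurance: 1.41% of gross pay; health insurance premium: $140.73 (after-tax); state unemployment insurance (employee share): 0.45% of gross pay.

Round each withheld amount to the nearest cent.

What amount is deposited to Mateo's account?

$5,944.98

PFL insurance: $6,363.14 × 0.0141 = $89.72
State unemployment insurance (employee share): $6,363.14 × 0.0045 = $28.63
Medicare tax: $6,363.14 × 0.025 = $159.08
Health insurance premium: $140.73
Total deductions = $89.72 + $28.63 + $159.08 + $140.73 = $418.16
Net pay = $6,363.14 − $418.16 = $5,944.98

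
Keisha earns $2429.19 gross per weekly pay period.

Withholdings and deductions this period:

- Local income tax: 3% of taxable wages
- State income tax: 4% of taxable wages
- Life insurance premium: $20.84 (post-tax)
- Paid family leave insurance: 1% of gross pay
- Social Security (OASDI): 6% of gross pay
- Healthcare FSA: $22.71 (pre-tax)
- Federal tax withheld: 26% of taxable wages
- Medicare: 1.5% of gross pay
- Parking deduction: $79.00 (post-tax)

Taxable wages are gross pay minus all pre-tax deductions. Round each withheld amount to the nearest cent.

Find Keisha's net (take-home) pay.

Healthcare FSA: $22.71
Taxable wages = $2429.19 − $22.71 = $2406.48
Federal tax withheld: $2406.48 × 0.26 = $625.68
State income tax: $2406.48 × 0.04 = $96.26
Local income tax: $2406.48 × 0.03 = $72.19
Paid family leave insurance: $2429.19 × 0.01 = $24.29
Social Security (OASDI): $2429.19 × 0.06 = $145.75
Medicare: $2429.19 × 0.015 = $36.44
Life insurance premium: $20.84
Parking deduction: $79.00
Total deductions = $22.71 + $625.68 + $96.26 + $72.19 + $24.29 + $145.75 + $36.44 + $20.84 + $79.00 = $1123.16
Net pay = $2429.19 − $1123.16 = $1306.03

$1306.03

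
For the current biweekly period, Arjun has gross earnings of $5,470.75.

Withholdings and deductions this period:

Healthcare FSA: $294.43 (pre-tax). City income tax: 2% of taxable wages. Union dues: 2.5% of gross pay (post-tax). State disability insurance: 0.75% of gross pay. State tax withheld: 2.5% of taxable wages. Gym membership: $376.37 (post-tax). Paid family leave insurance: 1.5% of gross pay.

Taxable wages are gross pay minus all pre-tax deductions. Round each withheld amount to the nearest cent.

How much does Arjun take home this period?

$4,307.15

Healthcare FSA: $294.43
Taxable wages = $5,470.75 − $294.43 = $5,176.32
City income tax: $5,176.32 × 0.02 = $103.53
State tax withheld: $5,176.32 × 0.025 = $129.41
State disability insurance: $5,470.75 × 0.0075 = $41.03
Paid family leave insurance: $5,470.75 × 0.015 = $82.06
Gym membership: $376.37
Union dues: $5,470.75 × 0.025 = $136.77
Total deductions = $294.43 + $103.53 + $129.41 + $41.03 + $82.06 + $376.37 + $136.77 = $1,163.60
Net pay = $5,470.75 − $1,163.60 = $4,307.15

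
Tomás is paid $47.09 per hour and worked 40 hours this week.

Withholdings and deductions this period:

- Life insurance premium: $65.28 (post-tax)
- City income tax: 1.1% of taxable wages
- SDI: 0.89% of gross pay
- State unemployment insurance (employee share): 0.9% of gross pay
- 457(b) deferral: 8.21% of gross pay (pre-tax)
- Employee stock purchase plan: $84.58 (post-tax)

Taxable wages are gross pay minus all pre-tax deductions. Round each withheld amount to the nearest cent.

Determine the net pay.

$1,526.37

Gross pay: 40 × $47.09 = $1,883.60
457(b) deferral: $1,883.60 × 0.0821 = $154.64
Taxable wages = $1,883.60 − $154.64 = $1,728.96
City income tax: $1,728.96 × 0.011 = $19.02
State unemployment insurance (employee share): $1,883.60 × 0.009 = $16.95
SDI: $1,883.60 × 0.0089 = $16.76
Employee stock purchase plan: $84.58
Life insurance premium: $65.28
Total deductions = $154.64 + $19.02 + $16.95 + $16.76 + $84.58 + $65.28 = $357.23
Net pay = $1,883.60 − $357.23 = $1,526.37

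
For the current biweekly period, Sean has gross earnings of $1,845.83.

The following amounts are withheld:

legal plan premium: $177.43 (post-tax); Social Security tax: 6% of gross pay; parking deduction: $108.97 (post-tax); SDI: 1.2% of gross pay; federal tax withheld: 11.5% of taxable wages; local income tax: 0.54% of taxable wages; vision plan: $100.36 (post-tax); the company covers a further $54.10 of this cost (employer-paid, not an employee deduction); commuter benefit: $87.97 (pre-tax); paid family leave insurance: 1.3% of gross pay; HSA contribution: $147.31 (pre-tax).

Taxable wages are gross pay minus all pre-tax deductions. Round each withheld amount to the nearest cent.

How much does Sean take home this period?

$872.98

HSA contribution: $147.31
Commuter benefit: $87.97
Pre-tax total = $147.31 + $87.97 = $235.28
Taxable wages = $1,845.83 − $235.28 = $1,610.55
Local income tax: $1,610.55 × 0.0054 = $8.70
Federal tax withheld: $1,610.55 × 0.115 = $185.21
Social Security tax: $1,845.83 × 0.06 = $110.75
Paid family leave insurance: $1,845.83 × 0.013 = $24.00
SDI: $1,845.83 × 0.012 = $22.15
Parking deduction: $108.97
Legal plan premium: $177.43
Vision plan: $100.36
(Employer's $54.10 toward vision plan is not withheld from the employee.)
Total deductions = $147.31 + $87.97 + $8.70 + $185.21 + $110.75 + $24.00 + $22.15 + $108.97 + $177.43 + $100.36 = $972.85
Net pay = $1,845.83 − $972.85 = $872.98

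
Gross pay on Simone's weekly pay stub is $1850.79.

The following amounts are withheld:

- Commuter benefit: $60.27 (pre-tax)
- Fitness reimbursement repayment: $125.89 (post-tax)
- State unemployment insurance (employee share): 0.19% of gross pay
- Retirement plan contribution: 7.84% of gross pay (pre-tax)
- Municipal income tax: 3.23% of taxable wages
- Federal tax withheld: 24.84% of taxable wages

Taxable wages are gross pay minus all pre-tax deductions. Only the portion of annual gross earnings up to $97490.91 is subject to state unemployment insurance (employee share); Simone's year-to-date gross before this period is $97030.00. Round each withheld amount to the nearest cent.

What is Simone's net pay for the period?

Commuter benefit: $60.27
Retirement plan contribution: $1850.79 × 0.0784 = $145.10
Pre-tax total = $60.27 + $145.10 = $205.37
Taxable wages = $1850.79 − $205.37 = $1645.42
Federal tax withheld: $1645.42 × 0.2484 = $408.72
Municipal income tax: $1645.42 × 0.0323 = $53.15
State unemployment insurance (employee share): only $97490.91 − $97030.00 = $460.91 of this check is subject → $460.91 × 0.0019 = $0.88
Fitness reimbursement repayment: $125.89
Total deductions = $60.27 + $145.10 + $408.72 + $53.15 + $0.88 + $125.89 = $794.01
Net pay = $1850.79 − $794.01 = $1056.78

$1056.78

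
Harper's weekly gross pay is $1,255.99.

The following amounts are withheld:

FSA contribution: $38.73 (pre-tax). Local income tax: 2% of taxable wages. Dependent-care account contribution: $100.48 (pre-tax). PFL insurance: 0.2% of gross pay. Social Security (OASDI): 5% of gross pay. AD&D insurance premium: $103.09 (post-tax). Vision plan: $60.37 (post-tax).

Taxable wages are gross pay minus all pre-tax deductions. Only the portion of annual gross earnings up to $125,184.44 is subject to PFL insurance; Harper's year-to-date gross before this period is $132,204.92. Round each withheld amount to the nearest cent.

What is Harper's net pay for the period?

FSA contribution: $38.73
Dependent-care account contribution: $100.48
Pre-tax total = $38.73 + $100.48 = $139.21
Taxable wages = $1,255.99 − $139.21 = $1,116.78
Local income tax: $1,116.78 × 0.02 = $22.34
Social Security (OASDI): $1,255.99 × 0.05 = $62.80
PFL insurance: annual cap $125,184.44 already reached (YTD $132,204.92), so $0.00
AD&D insurance premium: $103.09
Vision plan: $60.37
Total deductions = $38.73 + $100.48 + $22.34 + $62.80 + $0.00 + $103.09 + $60.37 = $387.81
Net pay = $1,255.99 − $387.81 = $868.18

$868.18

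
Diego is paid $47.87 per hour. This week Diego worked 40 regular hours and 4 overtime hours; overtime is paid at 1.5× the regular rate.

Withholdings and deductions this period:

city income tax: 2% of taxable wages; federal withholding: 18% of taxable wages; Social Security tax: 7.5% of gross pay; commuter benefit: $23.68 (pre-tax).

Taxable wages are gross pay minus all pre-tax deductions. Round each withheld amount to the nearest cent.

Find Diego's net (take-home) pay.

$1,577.52

Regular pay: 40 × $47.87 = $1,914.80
Overtime pay: 4 × $47.87 × 1.5 = $287.22
Gross pay = $1,914.80 + $287.22 = $2,202.02
Commuter benefit: $23.68
Taxable wages = $2,202.02 − $23.68 = $2,178.34
City income tax: $2,178.34 × 0.02 = $43.57
Federal withholding: $2,178.34 × 0.18 = $392.10
Social Security tax: $2,202.02 × 0.075 = $165.15
Total deductions = $23.68 + $43.57 + $392.10 + $165.15 = $624.50
Net pay = $2,202.02 − $624.50 = $1,577.52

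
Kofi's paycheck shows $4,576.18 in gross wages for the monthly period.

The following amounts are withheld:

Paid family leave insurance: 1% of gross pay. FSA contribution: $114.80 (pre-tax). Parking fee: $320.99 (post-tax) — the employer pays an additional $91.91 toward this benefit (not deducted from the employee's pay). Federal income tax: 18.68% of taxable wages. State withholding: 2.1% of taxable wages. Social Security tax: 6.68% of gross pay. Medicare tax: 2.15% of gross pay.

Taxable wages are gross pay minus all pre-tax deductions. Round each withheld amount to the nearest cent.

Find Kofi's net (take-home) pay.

FSA contribution: $114.80
Taxable wages = $4,576.18 − $114.80 = $4,461.38
Federal income tax: $4,461.38 × 0.1868 = $833.39
State withholding: $4,461.38 × 0.021 = $93.69
Medicare tax: $4,576.18 × 0.0215 = $98.39
Social Security tax: $4,576.18 × 0.0668 = $305.69
Paid family leave insurance: $4,576.18 × 0.01 = $45.76
Parking fee: $320.99
(Employer's $91.91 toward parking fee is not withheld from the employee.)
Total deductions = $114.80 + $833.39 + $93.69 + $98.39 + $305.69 + $45.76 + $320.99 = $1,812.71
Net pay = $4,576.18 − $1,812.71 = $2,763.47

$2,763.47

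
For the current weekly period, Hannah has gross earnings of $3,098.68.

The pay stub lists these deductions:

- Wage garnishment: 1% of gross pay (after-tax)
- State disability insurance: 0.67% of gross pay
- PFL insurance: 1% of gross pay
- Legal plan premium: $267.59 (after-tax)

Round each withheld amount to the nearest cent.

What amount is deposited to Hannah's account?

$2,748.35

State disability insurance: $3,098.68 × 0.0067 = $20.76
PFL insurance: $3,098.68 × 0.01 = $30.99
Legal plan premium: $267.59
Wage garnishment: $3,098.68 × 0.01 = $30.99
Total deductions = $20.76 + $30.99 + $267.59 + $30.99 = $350.33
Net pay = $3,098.68 − $350.33 = $2,748.35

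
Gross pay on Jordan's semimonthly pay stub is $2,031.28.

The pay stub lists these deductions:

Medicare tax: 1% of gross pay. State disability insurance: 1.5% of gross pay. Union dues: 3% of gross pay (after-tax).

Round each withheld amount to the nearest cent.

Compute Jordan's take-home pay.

$1,919.56

Medicare tax: $2,031.28 × 0.01 = $20.31
State disability insurance: $2,031.28 × 0.015 = $30.47
Union dues: $2,031.28 × 0.03 = $60.94
Total deductions = $20.31 + $30.47 + $60.94 = $111.72
Net pay = $2,031.28 − $111.72 = $1,919.56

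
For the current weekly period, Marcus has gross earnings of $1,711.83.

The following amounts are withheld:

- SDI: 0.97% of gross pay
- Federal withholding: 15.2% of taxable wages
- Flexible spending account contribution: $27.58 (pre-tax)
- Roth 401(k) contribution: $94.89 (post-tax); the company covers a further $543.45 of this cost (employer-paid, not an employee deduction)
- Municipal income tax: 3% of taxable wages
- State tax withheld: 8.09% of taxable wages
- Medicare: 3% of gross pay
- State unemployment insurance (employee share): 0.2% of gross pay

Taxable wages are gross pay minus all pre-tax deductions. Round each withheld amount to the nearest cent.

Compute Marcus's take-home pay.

$1,075.19

Flexible spending account contribution: $27.58
Taxable wages = $1,711.83 − $27.58 = $1,684.25
Municipal income tax: $1,684.25 × 0.03 = $50.53
State tax withheld: $1,684.25 × 0.0809 = $136.26
Federal withholding: $1,684.25 × 0.152 = $256.01
Medicare: $1,711.83 × 0.03 = $51.35
State unemployment insurance (employee share): $1,711.83 × 0.002 = $3.42
SDI: $1,711.83 × 0.0097 = $16.60
Roth 401(k) contribution: $94.89
(Employer's $543.45 toward Roth 401(k) contribution is not withheld from the employee.)
Total deductions = $27.58 + $50.53 + $136.26 + $256.01 + $51.35 + $3.42 + $16.60 + $94.89 = $636.64
Net pay = $1,711.83 − $636.64 = $1,075.19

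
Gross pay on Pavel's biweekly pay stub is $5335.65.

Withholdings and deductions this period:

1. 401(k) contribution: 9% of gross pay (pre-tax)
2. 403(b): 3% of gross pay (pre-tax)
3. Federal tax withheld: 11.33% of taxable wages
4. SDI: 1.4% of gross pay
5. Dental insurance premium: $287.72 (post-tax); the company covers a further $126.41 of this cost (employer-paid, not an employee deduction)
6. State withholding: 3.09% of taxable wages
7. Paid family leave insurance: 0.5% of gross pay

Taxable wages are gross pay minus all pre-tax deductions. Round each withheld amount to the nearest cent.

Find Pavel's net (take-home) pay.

401(k) contribution: $5335.65 × 0.09 = $480.21
403(b): $5335.65 × 0.03 = $160.07
Pre-tax total = $480.21 + $160.07 = $640.28
Taxable wages = $5335.65 − $640.28 = $4695.37
State withholding: $4695.37 × 0.0309 = $145.09
Federal tax withheld: $4695.37 × 0.1133 = $531.99
SDI: $5335.65 × 0.014 = $74.70
Paid family leave insurance: $5335.65 × 0.005 = $26.68
Dental insurance premium: $287.72
(Employer's $126.41 toward dental insurance premium is not withheld from the employee.)
Total deductions = $480.21 + $160.07 + $145.09 + $531.99 + $74.70 + $26.68 + $287.72 = $1706.46
Net pay = $5335.65 − $1706.46 = $3629.19

$3629.19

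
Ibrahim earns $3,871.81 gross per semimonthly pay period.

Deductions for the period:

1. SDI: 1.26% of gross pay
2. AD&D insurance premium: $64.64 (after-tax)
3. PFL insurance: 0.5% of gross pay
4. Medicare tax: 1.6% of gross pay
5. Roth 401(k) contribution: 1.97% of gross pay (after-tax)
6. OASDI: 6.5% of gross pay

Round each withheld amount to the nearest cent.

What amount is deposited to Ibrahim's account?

$3,349.14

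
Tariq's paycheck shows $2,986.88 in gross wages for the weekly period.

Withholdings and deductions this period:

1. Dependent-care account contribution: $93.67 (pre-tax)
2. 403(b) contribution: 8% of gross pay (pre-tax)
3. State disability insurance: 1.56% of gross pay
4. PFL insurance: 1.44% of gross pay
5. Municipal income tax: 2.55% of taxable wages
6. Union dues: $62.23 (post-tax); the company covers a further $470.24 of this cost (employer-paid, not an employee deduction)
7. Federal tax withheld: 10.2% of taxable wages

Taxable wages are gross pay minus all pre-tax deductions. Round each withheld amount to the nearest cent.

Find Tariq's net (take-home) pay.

$2,164.01

Dependent-care account contribution: $93.67
403(b) contribution: $2,986.88 × 0.08 = $238.95
Pre-tax total = $93.67 + $238.95 = $332.62
Taxable wages = $2,986.88 − $332.62 = $2,654.26
Federal tax withheld: $2,654.26 × 0.102 = $270.73
Municipal income tax: $2,654.26 × 0.0255 = $67.68
State disability insurance: $2,986.88 × 0.0156 = $46.60
PFL insurance: $2,986.88 × 0.0144 = $43.01
Union dues: $62.23
(Employer's $470.24 toward union dues is not withheld from the employee.)
Total deductions = $93.67 + $238.95 + $270.73 + $67.68 + $46.60 + $43.01 + $62.23 = $822.87
Net pay = $2,986.88 − $822.87 = $2,164.01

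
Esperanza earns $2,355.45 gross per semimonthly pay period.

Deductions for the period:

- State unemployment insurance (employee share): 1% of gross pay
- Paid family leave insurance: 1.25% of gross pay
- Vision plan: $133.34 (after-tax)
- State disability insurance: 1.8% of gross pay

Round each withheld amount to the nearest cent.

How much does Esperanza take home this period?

$2,126.72

State unemployment insurance (employee share): $2,355.45 × 0.01 = $23.55
Paid family leave insurance: $2,355.45 × 0.0125 = $29.44
State disability insurance: $2,355.45 × 0.018 = $42.40
Vision plan: $133.34
Total deductions = $23.55 + $29.44 + $42.40 + $133.34 = $228.73
Net pay = $2,355.45 − $228.73 = $2,126.72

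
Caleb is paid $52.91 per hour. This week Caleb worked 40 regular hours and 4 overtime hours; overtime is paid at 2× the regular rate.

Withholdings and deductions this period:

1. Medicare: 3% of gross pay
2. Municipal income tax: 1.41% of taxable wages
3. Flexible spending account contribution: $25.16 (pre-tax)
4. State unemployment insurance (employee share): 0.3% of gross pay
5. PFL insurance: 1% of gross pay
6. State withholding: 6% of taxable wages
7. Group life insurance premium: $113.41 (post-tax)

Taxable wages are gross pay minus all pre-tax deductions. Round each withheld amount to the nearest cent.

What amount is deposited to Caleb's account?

$2105.58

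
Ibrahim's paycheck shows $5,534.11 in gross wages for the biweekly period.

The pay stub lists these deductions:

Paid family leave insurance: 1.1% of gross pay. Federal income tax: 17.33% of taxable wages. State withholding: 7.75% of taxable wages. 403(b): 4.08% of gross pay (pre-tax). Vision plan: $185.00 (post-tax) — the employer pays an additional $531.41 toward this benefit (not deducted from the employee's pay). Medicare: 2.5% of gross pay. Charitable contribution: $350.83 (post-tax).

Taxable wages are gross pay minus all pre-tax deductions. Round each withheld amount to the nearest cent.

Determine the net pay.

403(b): $5,534.11 × 0.0408 = $225.79
Taxable wages = $5,534.11 − $225.79 = $5,308.32
State withholding: $5,308.32 × 0.0775 = $411.39
Federal income tax: $5,308.32 × 0.1733 = $919.93
Paid family leave insurance: $5,534.11 × 0.011 = $60.88
Medicare: $5,534.11 × 0.025 = $138.35
Charitable contribution: $350.83
Vision plan: $185.00
(Employer's $531.41 toward vision plan is not withheld from the employee.)
Total deductions = $225.79 + $411.39 + $919.93 + $60.88 + $138.35 + $350.83 + $185.00 = $2,292.17
Net pay = $5,534.11 − $2,292.17 = $3,241.94

$3,241.94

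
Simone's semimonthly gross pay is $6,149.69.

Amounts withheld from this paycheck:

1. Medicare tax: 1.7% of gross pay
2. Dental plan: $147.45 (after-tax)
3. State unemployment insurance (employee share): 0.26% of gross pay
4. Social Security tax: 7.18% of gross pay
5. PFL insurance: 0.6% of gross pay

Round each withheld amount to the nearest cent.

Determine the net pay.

PFL insurance: $6,149.69 × 0.006 = $36.90
Social Security tax: $6,149.69 × 0.0718 = $441.55
State unemployment insurance (employee share): $6,149.69 × 0.0026 = $15.99
Medicare tax: $6,149.69 × 0.017 = $104.54
Dental plan: $147.45
Total deductions = $36.90 + $441.55 + $15.99 + $104.54 + $147.45 = $746.43
Net pay = $6,149.69 − $746.43 = $5,403.26

$5,403.26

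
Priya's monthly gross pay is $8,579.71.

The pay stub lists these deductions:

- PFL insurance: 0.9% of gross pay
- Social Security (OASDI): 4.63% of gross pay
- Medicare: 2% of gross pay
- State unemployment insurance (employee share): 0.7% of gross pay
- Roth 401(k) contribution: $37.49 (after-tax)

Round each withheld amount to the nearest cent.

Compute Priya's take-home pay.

Social Security (OASDI): $8,579.71 × 0.0463 = $397.24
Medicare: $8,579.71 × 0.02 = $171.59
PFL insurance: $8,579.71 × 0.009 = $77.22
State unemployment insurance (employee share): $8,579.71 × 0.007 = $60.06
Roth 401(k) contribution: $37.49
Total deductions = $397.24 + $171.59 + $77.22 + $60.06 + $37.49 = $743.60
Net pay = $8,579.71 − $743.60 = $7,836.11

$7,836.11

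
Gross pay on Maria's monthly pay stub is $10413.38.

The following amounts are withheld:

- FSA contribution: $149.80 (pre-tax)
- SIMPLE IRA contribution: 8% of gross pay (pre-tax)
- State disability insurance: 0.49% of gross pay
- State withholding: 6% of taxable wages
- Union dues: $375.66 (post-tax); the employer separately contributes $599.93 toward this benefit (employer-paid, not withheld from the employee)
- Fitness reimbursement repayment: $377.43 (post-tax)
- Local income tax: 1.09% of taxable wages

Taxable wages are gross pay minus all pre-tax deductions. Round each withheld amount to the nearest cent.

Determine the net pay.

FSA contribution: $149.80
SIMPLE IRA contribution: $10413.38 × 0.08 = $833.07
Pre-tax total = $149.80 + $833.07 = $982.87
Taxable wages = $10413.38 − $982.87 = $9430.51
State withholding: $9430.51 × 0.06 = $565.83
Local income tax: $9430.51 × 0.0109 = $102.79
State disability insurance: $10413.38 × 0.0049 = $51.03
Fitness reimbursement repayment: $377.43
Union dues: $375.66
(Employer's $599.93 toward union dues is not withheld from the employee.)
Total deductions = $149.80 + $833.07 + $565.83 + $102.79 + $51.03 + $377.43 + $375.66 = $2455.61
Net pay = $10413.38 − $2455.61 = $7957.77

$7957.77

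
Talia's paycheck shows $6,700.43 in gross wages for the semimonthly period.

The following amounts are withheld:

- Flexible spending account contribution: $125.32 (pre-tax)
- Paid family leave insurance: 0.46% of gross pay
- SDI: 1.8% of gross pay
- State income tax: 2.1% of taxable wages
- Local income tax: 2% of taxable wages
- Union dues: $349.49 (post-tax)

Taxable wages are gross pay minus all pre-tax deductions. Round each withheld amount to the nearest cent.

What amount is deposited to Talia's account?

Flexible spending account contribution: $125.32
Taxable wages = $6,700.43 − $125.32 = $6,575.11
State income tax: $6,575.11 × 0.021 = $138.08
Local income tax: $6,575.11 × 0.02 = $131.50
SDI: $6,700.43 × 0.018 = $120.61
Paid family leave insurance: $6,700.43 × 0.0046 = $30.82
Union dues: $349.49
Total deductions = $125.32 + $138.08 + $131.50 + $120.61 + $30.82 + $349.49 = $895.82
Net pay = $6,700.43 − $895.82 = $5,804.61

$5,804.61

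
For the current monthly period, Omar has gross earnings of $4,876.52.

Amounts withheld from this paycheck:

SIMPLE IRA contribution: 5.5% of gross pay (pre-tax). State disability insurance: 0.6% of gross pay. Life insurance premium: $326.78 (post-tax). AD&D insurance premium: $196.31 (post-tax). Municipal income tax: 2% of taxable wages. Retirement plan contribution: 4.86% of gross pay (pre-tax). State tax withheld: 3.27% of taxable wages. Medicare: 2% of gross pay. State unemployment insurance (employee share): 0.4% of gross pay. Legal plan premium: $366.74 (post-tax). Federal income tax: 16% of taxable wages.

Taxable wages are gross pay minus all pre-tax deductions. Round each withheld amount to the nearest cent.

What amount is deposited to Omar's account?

$2,405.40

Retirement plan contribution: $4,876.52 × 0.0486 = $237.00
SIMPLE IRA contribution: $4,876.52 × 0.055 = $268.21
Pre-tax total = $237.00 + $268.21 = $505.21
Taxable wages = $4,876.52 − $505.21 = $4,371.31
State tax withheld: $4,371.31 × 0.0327 = $142.94
Federal income tax: $4,371.31 × 0.16 = $699.41
Municipal income tax: $4,371.31 × 0.02 = $87.43
State disability insurance: $4,876.52 × 0.006 = $29.26
State unemployment insurance (employee share): $4,876.52 × 0.004 = $19.51
Medicare: $4,876.52 × 0.02 = $97.53
AD&D insurance premium: $196.31
Life insurance premium: $326.78
Legal plan premium: $366.74
Total deductions = $237.00 + $268.21 + $142.94 + $699.41 + $87.43 + $29.26 + $19.51 + $97.53 + $196.31 + $326.78 + $366.74 = $2,471.12
Net pay = $4,876.52 − $2,471.12 = $2,405.40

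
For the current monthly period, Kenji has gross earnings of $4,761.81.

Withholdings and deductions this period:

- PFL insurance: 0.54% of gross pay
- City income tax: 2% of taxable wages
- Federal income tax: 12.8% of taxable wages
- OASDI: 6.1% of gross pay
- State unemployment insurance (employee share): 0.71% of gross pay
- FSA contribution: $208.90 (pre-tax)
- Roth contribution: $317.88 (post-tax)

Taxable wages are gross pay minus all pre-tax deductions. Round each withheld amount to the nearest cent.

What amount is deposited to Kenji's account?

$3,211.21

FSA contribution: $208.90
Taxable wages = $4,761.81 − $208.90 = $4,552.91
City income tax: $4,552.91 × 0.02 = $91.06
Federal income tax: $4,552.91 × 0.128 = $582.77
OASDI: $4,761.81 × 0.061 = $290.47
State unemployment insurance (employee share): $4,761.81 × 0.0071 = $33.81
PFL insurance: $4,761.81 × 0.0054 = $25.71
Roth contribution: $317.88
Total deductions = $208.90 + $91.06 + $582.77 + $290.47 + $33.81 + $25.71 + $317.88 = $1,550.60
Net pay = $4,761.81 − $1,550.60 = $3,211.21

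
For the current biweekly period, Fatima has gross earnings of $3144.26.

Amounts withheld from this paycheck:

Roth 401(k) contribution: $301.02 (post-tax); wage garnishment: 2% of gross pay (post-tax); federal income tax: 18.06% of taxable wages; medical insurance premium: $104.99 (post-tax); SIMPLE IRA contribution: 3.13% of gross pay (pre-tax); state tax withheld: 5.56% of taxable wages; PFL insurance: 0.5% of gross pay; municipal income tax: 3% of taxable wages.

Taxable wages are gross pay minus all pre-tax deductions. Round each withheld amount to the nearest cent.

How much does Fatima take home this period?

SIMPLE IRA contribution: $3144.26 × 0.0313 = $98.42
Taxable wages = $3144.26 − $98.42 = $3045.84
Federal income tax: $3045.84 × 0.1806 = $550.08
State tax withheld: $3045.84 × 0.0556 = $169.35
Municipal income tax: $3045.84 × 0.03 = $91.38
PFL insurance: $3144.26 × 0.005 = $15.72
Medical insurance premium: $104.99
Wage garnishment: $3144.26 × 0.02 = $62.89
Roth 401(k) contribution: $301.02
Total deductions = $98.42 + $550.08 + $169.35 + $91.38 + $15.72 + $104.99 + $62.89 + $301.02 = $1393.85
Net pay = $3144.26 − $1393.85 = $1750.41

$1750.41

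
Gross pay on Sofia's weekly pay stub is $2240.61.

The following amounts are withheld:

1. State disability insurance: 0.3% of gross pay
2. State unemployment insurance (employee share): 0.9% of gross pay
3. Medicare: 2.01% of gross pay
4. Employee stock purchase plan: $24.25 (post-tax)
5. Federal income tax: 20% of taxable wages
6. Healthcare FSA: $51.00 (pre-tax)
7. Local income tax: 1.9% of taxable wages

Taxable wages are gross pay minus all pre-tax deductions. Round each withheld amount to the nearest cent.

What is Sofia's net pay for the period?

$1613.91

Healthcare FSA: $51.00
Taxable wages = $2240.61 − $51.00 = $2189.61
Federal income tax: $2189.61 × 0.2 = $437.92
Local income tax: $2189.61 × 0.019 = $41.60
Medicare: $2240.61 × 0.0201 = $45.04
State unemployment insurance (employee share): $2240.61 × 0.009 = $20.17
State disability insurance: $2240.61 × 0.003 = $6.72
Employee stock purchase plan: $24.25
Total deductions = $51.00 + $437.92 + $41.60 + $45.04 + $20.17 + $6.72 + $24.25 = $626.70
Net pay = $2240.61 − $626.70 = $1613.91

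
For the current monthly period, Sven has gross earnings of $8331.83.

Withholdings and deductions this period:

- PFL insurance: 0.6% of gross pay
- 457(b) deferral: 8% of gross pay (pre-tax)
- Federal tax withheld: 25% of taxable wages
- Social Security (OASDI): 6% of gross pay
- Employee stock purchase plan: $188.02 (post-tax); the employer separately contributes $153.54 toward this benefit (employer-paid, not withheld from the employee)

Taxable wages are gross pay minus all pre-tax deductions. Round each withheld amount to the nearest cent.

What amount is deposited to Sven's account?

$5011.04

457(b) deferral: $8331.83 × 0.08 = $666.55
Taxable wages = $8331.83 − $666.55 = $7665.28
Federal tax withheld: $7665.28 × 0.25 = $1916.32
Social Security (OASDI): $8331.83 × 0.06 = $499.91
PFL insurance: $8331.83 × 0.006 = $49.99
Employee stock purchase plan: $188.02
(Employer's $153.54 toward employee stock purchase plan is not withheld from the employee.)
Total deductions = $666.55 + $1916.32 + $499.91 + $49.99 + $188.02 = $3320.79
Net pay = $8331.83 − $3320.79 = $5011.04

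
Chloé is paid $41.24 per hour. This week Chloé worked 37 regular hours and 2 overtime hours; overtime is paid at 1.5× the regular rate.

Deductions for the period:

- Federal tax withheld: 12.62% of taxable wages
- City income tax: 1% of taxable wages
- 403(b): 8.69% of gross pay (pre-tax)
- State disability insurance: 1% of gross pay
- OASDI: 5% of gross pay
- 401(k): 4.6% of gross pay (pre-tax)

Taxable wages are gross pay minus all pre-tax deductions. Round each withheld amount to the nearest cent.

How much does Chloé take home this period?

$1,136.58

Regular pay: 37 × $41.24 = $1,525.88
Overtime pay: 2 × $41.24 × 1.5 = $123.72
Gross pay = $1,525.88 + $123.72 = $1,649.60
403(b): $1,649.60 × 0.0869 = $143.35
401(k): $1,649.60 × 0.046 = $75.88
Pre-tax total = $143.35 + $75.88 = $219.23
Taxable wages = $1,649.60 − $219.23 = $1,430.37
Federal tax withheld: $1,430.37 × 0.1262 = $180.51
City income tax: $1,430.37 × 0.01 = $14.30
OASDI: $1,649.60 × 0.05 = $82.48
State disability insurance: $1,649.60 × 0.01 = $16.50
Total deductions = $143.35 + $75.88 + $180.51 + $14.30 + $82.48 + $16.50 = $513.02
Net pay = $1,649.60 − $513.02 = $1,136.58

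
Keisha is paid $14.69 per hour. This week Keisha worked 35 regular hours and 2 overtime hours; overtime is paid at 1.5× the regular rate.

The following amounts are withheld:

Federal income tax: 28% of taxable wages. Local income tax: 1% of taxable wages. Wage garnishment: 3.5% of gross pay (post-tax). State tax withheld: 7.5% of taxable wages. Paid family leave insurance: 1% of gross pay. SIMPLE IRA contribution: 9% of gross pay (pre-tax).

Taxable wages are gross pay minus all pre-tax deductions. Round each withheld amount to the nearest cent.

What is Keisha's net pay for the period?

$297.45

Regular pay: 35 × $14.69 = $514.15
Overtime pay: 2 × $14.69 × 1.5 = $44.07
Gross pay = $514.15 + $44.07 = $558.22
SIMPLE IRA contribution: $558.22 × 0.09 = $50.24
Taxable wages = $558.22 − $50.24 = $507.98
Federal income tax: $507.98 × 0.28 = $142.23
State tax withheld: $507.98 × 0.075 = $38.10
Local income tax: $507.98 × 0.01 = $5.08
Paid family leave insurance: $558.22 × 0.01 = $5.58
Wage garnishment: $558.22 × 0.035 = $19.54
Total deductions = $50.24 + $142.23 + $38.10 + $5.08 + $5.58 + $19.54 = $260.77
Net pay = $558.22 − $260.77 = $297.45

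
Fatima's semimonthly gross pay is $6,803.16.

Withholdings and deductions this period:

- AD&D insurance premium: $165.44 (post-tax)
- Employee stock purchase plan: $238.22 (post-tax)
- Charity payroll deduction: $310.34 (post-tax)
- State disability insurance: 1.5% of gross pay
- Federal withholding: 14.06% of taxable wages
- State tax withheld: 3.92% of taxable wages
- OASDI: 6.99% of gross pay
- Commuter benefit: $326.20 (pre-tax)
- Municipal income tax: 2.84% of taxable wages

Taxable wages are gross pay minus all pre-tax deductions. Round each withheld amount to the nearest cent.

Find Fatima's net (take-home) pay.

Commuter benefit: $326.20
Taxable wages = $6,803.16 − $326.20 = $6,476.96
Municipal income tax: $6,476.96 × 0.0284 = $183.95
State tax withheld: $6,476.96 × 0.0392 = $253.90
Federal withholding: $6,476.96 × 0.1406 = $910.66
State disability insurance: $6,803.16 × 0.015 = $102.05
OASDI: $6,803.16 × 0.0699 = $475.54
Charity payroll deduction: $310.34
AD&D insurance premium: $165.44
Employee stock purchase plan: $238.22
Total deductions = $326.20 + $183.95 + $253.90 + $910.66 + $102.05 + $475.54 + $310.34 + $165.44 + $238.22 = $2,966.30
Net pay = $6,803.16 − $2,966.30 = $3,836.86

$3,836.86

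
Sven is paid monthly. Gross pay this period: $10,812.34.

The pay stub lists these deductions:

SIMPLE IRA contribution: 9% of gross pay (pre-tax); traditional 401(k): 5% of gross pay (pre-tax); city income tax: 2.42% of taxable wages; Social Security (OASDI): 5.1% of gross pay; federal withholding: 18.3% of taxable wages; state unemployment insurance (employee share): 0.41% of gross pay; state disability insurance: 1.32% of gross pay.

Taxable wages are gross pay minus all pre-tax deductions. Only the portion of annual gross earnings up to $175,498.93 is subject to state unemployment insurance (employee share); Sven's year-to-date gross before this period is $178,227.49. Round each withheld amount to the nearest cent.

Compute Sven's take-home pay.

Traditional 401(k): $10,812.34 × 0.05 = $540.62
SIMPLE IRA contribution: $10,812.34 × 0.09 = $973.11
Pre-tax total = $540.62 + $973.11 = $1,513.73
Taxable wages = $10,812.34 − $1,513.73 = $9,298.61
City income tax: $9,298.61 × 0.0242 = $225.03
Federal withholding: $9,298.61 × 0.183 = $1,701.65
State disability insurance: $10,812.34 × 0.0132 = $142.72
Social Security (OASDI): $10,812.34 × 0.051 = $551.43
State unemployment insurance (employee share): annual cap $175,498.93 already reached (YTD $178,227.49), so $0.00
Total deductions = $540.62 + $973.11 + $225.03 + $1,701.65 + $142.72 + $551.43 + $0.00 = $4,134.56
Net pay = $10,812.34 − $4,134.56 = $6,677.78

$6,677.78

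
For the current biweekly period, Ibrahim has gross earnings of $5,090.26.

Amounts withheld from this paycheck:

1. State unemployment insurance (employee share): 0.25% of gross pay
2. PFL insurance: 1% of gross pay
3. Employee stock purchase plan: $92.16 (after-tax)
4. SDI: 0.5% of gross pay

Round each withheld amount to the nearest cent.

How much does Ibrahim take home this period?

State unemployment insurance (employee share): $5,090.26 × 0.0025 = $12.73
SDI: $5,090.26 × 0.005 = $25.45
PFL insurance: $5,090.26 × 0.01 = $50.90
Employee stock purchase plan: $92.16
Total deductions = $12.73 + $25.45 + $50.90 + $92.16 = $181.24
Net pay = $5,090.26 − $181.24 = $4,909.02

$4,909.02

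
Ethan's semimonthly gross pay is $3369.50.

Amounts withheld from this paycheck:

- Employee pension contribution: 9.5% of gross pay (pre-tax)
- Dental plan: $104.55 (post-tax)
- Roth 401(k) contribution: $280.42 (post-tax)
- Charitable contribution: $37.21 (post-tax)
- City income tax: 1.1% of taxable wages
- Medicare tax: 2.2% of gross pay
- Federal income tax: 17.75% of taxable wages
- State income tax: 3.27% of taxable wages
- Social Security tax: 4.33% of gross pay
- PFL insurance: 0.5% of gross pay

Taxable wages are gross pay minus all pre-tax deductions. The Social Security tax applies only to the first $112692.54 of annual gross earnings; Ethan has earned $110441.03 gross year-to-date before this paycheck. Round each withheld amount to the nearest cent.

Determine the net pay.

$1764.22

Employee pension contribution: $3369.50 × 0.095 = $320.10
Taxable wages = $3369.50 − $320.10 = $3049.40
City income tax: $3049.40 × 0.011 = $33.54
State income tax: $3049.40 × 0.0327 = $99.72
Federal income tax: $3049.40 × 0.1775 = $541.27
Medicare tax: $3369.50 × 0.022 = $74.13
Social Security tax: only $112692.54 − $110441.03 = $2251.51 of this check is subject → $2251.51 × 0.0433 = $97.49
PFL insurance: $3369.50 × 0.005 = $16.85
Dental plan: $104.55
Roth 401(k) contribution: $280.42
Charitable contribution: $37.21
Total deductions = $320.10 + $33.54 + $99.72 + $541.27 + $74.13 + $97.49 + $16.85 + $104.55 + $280.42 + $37.21 = $1605.28
Net pay = $3369.50 − $1605.28 = $1764.22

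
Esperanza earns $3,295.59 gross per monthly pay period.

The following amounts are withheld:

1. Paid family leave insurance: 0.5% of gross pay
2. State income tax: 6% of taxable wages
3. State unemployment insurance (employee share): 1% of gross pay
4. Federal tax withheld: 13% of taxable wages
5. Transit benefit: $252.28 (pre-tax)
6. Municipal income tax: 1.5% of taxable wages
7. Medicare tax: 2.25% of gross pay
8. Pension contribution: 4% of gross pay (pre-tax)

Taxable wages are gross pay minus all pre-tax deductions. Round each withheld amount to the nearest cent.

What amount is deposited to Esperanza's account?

Pension contribution: $3,295.59 × 0.04 = $131.82
Transit benefit: $252.28
Pre-tax total = $131.82 + $252.28 = $384.10
Taxable wages = $3,295.59 − $384.10 = $2,911.49
State income tax: $2,911.49 × 0.06 = $174.69
Federal tax withheld: $2,911.49 × 0.13 = $378.49
Municipal income tax: $2,911.49 × 0.015 = $43.67
Paid family leave insurance: $3,295.59 × 0.005 = $16.48
Medicare tax: $3,295.59 × 0.0225 = $74.15
State unemployment insurance (employee share): $3,295.59 × 0.01 = $32.96
Total deductions = $131.82 + $252.28 + $174.69 + $378.49 + $43.67 + $16.48 + $74.15 + $32.96 = $1,104.54
Net pay = $3,295.59 − $1,104.54 = $2,191.05

$2,191.05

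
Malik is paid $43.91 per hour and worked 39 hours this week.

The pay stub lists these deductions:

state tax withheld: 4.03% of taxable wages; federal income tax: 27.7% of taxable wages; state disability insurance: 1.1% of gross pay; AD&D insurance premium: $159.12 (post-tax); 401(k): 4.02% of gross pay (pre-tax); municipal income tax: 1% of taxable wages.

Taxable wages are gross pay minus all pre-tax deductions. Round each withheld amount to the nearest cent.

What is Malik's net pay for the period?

Gross pay: 39 × $43.91 = $1712.49
401(k): $1712.49 × 0.0402 = $68.84
Taxable wages = $1712.49 − $68.84 = $1643.65
State tax withheld: $1643.65 × 0.0403 = $66.24
Municipal income tax: $1643.65 × 0.01 = $16.44
Federal income tax: $1643.65 × 0.277 = $455.29
State disability insurance: $1712.49 × 0.011 = $18.84
AD&D insurance premium: $159.12
Total deductions = $68.84 + $66.24 + $16.44 + $455.29 + $18.84 + $159.12 = $784.77
Net pay = $1712.49 − $784.77 = $927.72

$927.72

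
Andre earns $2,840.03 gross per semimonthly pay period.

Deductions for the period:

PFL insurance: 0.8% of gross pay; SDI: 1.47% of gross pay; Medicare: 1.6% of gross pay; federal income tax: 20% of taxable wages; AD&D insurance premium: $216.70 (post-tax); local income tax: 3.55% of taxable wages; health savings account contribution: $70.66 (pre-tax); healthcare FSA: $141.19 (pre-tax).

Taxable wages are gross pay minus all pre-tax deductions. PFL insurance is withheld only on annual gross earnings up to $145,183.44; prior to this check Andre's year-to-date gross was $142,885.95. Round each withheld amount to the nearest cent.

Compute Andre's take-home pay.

Health savings account contribution: $70.66
Healthcare FSA: $141.19
Pre-tax total = $70.66 + $141.19 = $211.85
Taxable wages = $2,840.03 − $211.85 = $2,628.18
Local income tax: $2,628.18 × 0.0355 = $93.30
Federal income tax: $2,628.18 × 0.2 = $525.64
PFL insurance: only $145,183.44 − $142,885.95 = $2,297.49 of this check is subject → $2,297.49 × 0.008 = $18.38
Medicare: $2,840.03 × 0.016 = $45.44
SDI: $2,840.03 × 0.0147 = $41.75
AD&D insurance premium: $216.70
Total deductions = $70.66 + $141.19 + $93.30 + $525.64 + $18.38 + $45.44 + $41.75 + $216.70 = $1,153.06
Net pay = $2,840.03 − $1,153.06 = $1,686.97

$1,686.97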